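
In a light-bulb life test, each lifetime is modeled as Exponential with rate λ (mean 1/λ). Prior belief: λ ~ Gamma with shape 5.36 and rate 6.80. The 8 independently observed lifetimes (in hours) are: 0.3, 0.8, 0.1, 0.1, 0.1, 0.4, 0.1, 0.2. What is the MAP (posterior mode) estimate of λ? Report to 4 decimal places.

With a Gamma(shape α, rate β) prior on the exponential rate λ, the posterior after n observations with total T = Σxᵢ is Gamma(α+n, β+T).
Sum of observations T = 2.1 hours; n = 8.
Posterior: Gamma(5.36+8, 6.80+2.1) = Gamma(13.36, 8.90).
Mode = (α−1)/β = 1.3888.

1.3888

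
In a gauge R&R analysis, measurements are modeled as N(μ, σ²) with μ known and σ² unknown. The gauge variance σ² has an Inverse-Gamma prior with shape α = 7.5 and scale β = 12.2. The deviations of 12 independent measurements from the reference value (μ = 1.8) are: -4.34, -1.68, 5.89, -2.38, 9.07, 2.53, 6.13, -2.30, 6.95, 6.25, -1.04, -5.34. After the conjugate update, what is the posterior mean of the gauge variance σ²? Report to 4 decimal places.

With known mean μ and an Inverse-Gamma(α, β) prior on σ², the Normal likelihood is conjugate: posterior is Inv-Gamma(α + n/2, β + Σ(xᵢ−μ)²/2).
Σ(xᵢ−μ)² = (-4.34)² + (-1.68)² + (5.89)² + (-2.38)² + (9.07)² + (2.53)² + (6.13)² + (-2.30)² + (6.95)² + (6.25)² + (-1.04)² + (-5.34)² = 310.5094.
Posterior: Inv-Gamma(7.5 + 12/2, 12.2 + 310.5094/2) = Inv-Gamma(13.50, 167.45470).
E[σ²|data] = β/(α−1) = 167.45470/12.50 = 13.3964.

13.3964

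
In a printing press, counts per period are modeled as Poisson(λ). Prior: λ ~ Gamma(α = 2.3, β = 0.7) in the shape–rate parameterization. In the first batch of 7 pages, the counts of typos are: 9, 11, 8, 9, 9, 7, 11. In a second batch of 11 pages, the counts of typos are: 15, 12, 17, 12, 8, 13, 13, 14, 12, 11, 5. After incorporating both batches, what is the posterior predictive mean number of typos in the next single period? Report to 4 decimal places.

10.6043

With a Gamma(shape α, rate β) prior, the Poisson likelihood is conjugate: the posterior is Gamma(α + ΣXᵢ, β + n).
Batch 1: sum of counts S = 64 over n = 7 pages.
After batch 1: Gamma(α+S, β+n) = Gamma(2.3+64, 0.7+7) = Gamma(66.3, 7.7).
Batch 2: sum of counts S = 132 over n = 11 pages.
After batch 2: Gamma(α+S, β+n) = Gamma(66.3+132, 7.7+11) = Gamma(198.3, 18.7).
The predictive distribution for one future period is NegBinom with mean α/β = 10.6043.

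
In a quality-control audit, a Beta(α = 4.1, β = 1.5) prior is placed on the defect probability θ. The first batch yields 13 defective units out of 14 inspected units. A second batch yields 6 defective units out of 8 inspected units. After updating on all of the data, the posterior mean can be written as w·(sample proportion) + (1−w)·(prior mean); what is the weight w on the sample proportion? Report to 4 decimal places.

The Beta prior is conjugate to a Binomial/Bernoulli likelihood; the update adds successes to α and failures to β.
Total number of inspected units: n = 14 + 8 = 22.
Posterior mean = (α₀+k)/(α₀+β₀+n) = [n/(α₀+β₀+n)]·(k/n) + [(α₀+β₀)/(α₀+β₀+n)]·α₀/(α₀+β₀), so only n and the prior enter the weight.
The weight on the data is w = n/(α₀+β₀+n) = 22/(4.1+1.5+22) = 22/27.6 = 0.7971.

0.7971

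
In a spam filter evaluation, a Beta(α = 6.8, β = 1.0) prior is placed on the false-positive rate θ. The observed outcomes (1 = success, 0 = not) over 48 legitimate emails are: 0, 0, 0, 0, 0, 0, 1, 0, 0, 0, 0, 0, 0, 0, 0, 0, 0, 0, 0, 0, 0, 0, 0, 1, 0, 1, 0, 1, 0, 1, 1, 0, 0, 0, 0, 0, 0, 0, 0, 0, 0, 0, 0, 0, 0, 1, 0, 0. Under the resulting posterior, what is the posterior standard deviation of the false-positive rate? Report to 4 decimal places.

The Beta prior is conjugate to a Binomial/Bernoulli likelihood; the update adds successes to α and failures to β.
Posterior: Beta(α+k, β+n−k) = Beta(6.8+7, 1.0+41) = Beta(13.8, 42.0).
Var = αβ/((α+β)²(α+β+1)) = 13.8·42.0/(55.8²·56.8) = 0.00327727; SD = √0.00327727 = 0.0572.

0.0572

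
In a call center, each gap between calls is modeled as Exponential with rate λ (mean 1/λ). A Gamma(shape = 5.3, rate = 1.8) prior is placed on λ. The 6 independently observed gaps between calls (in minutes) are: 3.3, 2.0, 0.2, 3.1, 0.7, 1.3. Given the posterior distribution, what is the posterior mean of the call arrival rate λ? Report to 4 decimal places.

With a Gamma(shape α, rate β) prior on the exponential rate λ, the posterior after n observations with total T = Σxᵢ is Gamma(α+n, β+T).
Sum of observations T = 10.6 minutes; n = 6.
Posterior: Gamma(5.3+6, 1.8+10.6) = Gamma(11.3, 12.4).
Posterior mean of λ = α/β = 11.3/12.4 = 0.9113.

0.9113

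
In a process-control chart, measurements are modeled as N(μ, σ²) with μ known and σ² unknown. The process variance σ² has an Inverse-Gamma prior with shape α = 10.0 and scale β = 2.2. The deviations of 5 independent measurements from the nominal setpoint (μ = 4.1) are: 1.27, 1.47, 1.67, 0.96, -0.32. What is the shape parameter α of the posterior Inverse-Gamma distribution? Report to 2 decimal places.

With known mean μ and an Inverse-Gamma(α, β) prior on σ², the Normal likelihood is conjugate: posterior is Inv-Gamma(α + n/2, β + Σ(xᵢ−μ)²/2).
Σ(xᵢ−μ)² = (1.27)² + (1.47)² + (1.67)² + (0.96)² + (-0.32)² = 7.5867.
Posterior: Inv-Gamma(10.0 + 5/2, 2.2 + 7.5867/2) = Inv-Gamma(12.50, 5.99335).
Posterior α = 12.50.

12.50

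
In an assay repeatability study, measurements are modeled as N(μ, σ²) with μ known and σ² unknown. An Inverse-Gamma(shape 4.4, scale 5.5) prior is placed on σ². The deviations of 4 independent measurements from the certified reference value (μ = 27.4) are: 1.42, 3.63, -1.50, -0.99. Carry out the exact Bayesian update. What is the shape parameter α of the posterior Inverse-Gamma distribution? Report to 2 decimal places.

6.40

With known mean μ and an Inverse-Gamma(α, β) prior on σ², the Normal likelihood is conjugate: posterior is Inv-Gamma(α + n/2, β + Σ(xᵢ−μ)²/2).
Σ(xᵢ−μ)² = (1.42)² + (3.63)² + (-1.50)² + (-0.99)² = 18.4234.
Posterior: Inv-Gamma(4.4 + 4/2, 5.5 + 18.4234/2) = Inv-Gamma(6.40, 14.71170).
Posterior α = 6.40.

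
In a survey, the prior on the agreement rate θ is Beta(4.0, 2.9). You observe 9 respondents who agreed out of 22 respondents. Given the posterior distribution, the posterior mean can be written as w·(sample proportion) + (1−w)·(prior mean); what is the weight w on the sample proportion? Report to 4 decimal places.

The Beta prior is conjugate to a Binomial/Bernoulli likelihood; the update adds successes to α and failures to β.
Posterior mean = (α₀+k)/(α₀+β₀+n) = [n/(α₀+β₀+n)]·(k/n) + [(α₀+β₀)/(α₀+β₀+n)]·α₀/(α₀+β₀), so only n and the prior enter the weight.
The weight on the data is w = n/(α₀+β₀+n) = 22/(4.0+2.9+22) = 22/28.9 = 0.7612.

0.7612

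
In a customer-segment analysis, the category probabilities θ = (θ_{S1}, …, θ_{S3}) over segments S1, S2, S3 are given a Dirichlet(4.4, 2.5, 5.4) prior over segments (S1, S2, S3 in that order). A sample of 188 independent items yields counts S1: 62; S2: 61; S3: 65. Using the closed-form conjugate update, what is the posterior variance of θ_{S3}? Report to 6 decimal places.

The Dirichlet prior is conjugate to the Multinomial likelihood: each posterior αⱼ = prior αⱼ + observed count nⱼ.
Posterior concentration: (66.4, 63.5, 70.4), total = 200.3.
Var[θ_j] = α_j(Σα−α_j)/((Σα)²(Σα+1)) = 70.4·129.9/(200.3²·201.3) = 0.001132.

0.001132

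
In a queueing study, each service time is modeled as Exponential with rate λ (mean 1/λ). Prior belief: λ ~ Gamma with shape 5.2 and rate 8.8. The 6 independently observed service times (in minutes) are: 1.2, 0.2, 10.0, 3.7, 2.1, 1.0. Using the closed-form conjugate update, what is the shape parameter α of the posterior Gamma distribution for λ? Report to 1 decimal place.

With a Gamma(shape α, rate β) prior on the exponential rate λ, the posterior after n observations with total T = Σxᵢ is Gamma(α+n, β+T).
Sum of observations T = 18.2 minutes; n = 6.
Posterior: Gamma(5.2+6, 8.8+18.2) = Gamma(11.2, 27.0).
Posterior α = 11.2.

11.2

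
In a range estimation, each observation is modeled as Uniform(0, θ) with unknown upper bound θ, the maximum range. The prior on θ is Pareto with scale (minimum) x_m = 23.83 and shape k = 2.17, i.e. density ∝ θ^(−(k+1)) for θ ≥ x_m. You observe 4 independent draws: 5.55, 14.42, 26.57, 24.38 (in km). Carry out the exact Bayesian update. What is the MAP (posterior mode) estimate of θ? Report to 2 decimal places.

26.57

A Pareto(scale x_m, shape k) prior on the upper bound θ of Uniform(0, θ) is conjugate: posterior is Pareto(max(x_m, max xᵢ), k + n).
Sample maximum = 26.57; prior scale x_m = 23.83 → posterior scale = max = 26.57.
Posterior shape = 2.17 + 4 = 6.17.
The Pareto density is decreasing on [x_m, ∞), so the mode is x_m = 26.57.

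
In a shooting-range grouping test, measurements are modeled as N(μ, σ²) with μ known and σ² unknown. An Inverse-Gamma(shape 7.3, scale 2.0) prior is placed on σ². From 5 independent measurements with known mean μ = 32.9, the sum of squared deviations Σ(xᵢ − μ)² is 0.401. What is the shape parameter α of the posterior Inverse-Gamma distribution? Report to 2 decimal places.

With known mean μ and an Inverse-Gamma(α, β) prior on σ², the Normal likelihood is conjugate: posterior is Inv-Gamma(α + n/2, β + Σ(xᵢ−μ)²/2).
Posterior: Inv-Gamma(7.3 + 5/2, 2.0 + 0.401/2) = Inv-Gamma(9.80, 2.2005).
Posterior α = 9.80.

9.80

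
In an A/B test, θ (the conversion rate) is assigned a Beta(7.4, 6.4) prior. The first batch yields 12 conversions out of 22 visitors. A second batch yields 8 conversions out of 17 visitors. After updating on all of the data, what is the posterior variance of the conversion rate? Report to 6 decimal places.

0.004640

The Beta prior is conjugate to a Binomial/Bernoulli likelihood; the update adds successes to α and failures to β.
After batch 1: Beta(7.4+12, 6.4+10) = Beta(19.4, 16.4).
After batch 2: Beta(19.4+8, 16.4+9) = Beta(27.4, 25.4).
Var = αβ/((α+β)²(α+β+1)) = 27.4·25.4/(52.8²·53.8) = 0.004640.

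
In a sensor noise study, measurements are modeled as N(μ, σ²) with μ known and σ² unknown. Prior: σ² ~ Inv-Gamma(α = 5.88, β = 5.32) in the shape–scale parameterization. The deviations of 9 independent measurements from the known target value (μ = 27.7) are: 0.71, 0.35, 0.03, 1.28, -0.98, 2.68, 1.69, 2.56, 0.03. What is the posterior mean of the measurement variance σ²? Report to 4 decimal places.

With known mean μ and an Inverse-Gamma(α, β) prior on σ², the Normal likelihood is conjugate: posterior is Inv-Gamma(α + n/2, β + Σ(xᵢ−μ)²/2).
Σ(xᵢ−μ)² = (0.71)² + (0.35)² + (0.03)² + (1.28)² + (-0.98)² + (2.68)² + (1.69)² + (2.56)² + (0.03)² = 19.8193.
Posterior: Inv-Gamma(5.88 + 9/2, 5.32 + 19.8193/2) = Inv-Gamma(10.38, 15.22965).
E[σ²|data] = β/(α−1) = 15.22965/9.38 = 1.6236.

1.6236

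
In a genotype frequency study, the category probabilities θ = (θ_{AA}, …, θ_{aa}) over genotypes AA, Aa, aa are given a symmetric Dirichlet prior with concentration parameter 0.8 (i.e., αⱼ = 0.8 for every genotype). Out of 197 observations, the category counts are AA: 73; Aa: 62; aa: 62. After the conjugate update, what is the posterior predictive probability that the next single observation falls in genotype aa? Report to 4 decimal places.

0.3149

The Dirichlet prior is conjugate to the Multinomial likelihood: each posterior αⱼ = prior αⱼ + observed count nⱼ.
Posterior concentration: (73.8, 62.8, 62.8), total = 199.4.
P(next = aa | data) = α_{aa}/Σα = 0.3149.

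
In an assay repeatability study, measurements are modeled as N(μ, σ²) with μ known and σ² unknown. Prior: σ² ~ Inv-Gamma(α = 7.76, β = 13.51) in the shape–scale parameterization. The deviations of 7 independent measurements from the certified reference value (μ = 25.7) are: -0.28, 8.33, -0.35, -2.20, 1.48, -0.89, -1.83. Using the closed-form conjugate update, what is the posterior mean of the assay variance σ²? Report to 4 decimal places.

5.2525

With known mean μ and an Inverse-Gamma(α, β) prior on σ², the Normal likelihood is conjugate: posterior is Inv-Gamma(α + n/2, β + Σ(xᵢ−μ)²/2).
Σ(xᵢ−μ)² = (-0.28)² + (8.33)² + (-0.35)² + (-2.20)² + (1.48)² + (-0.89)² + (-1.83)² = 80.7612.
Posterior: Inv-Gamma(7.76 + 7/2, 13.51 + 80.7612/2) = Inv-Gamma(11.26, 53.89060).
E[σ²|data] = β/(α−1) = 53.89060/10.26 = 5.2525.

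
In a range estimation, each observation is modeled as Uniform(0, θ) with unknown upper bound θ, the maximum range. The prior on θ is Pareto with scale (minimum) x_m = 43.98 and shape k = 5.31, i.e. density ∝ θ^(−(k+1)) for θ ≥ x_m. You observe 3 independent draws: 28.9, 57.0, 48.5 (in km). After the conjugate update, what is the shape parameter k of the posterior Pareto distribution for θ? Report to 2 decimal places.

8.31

A Pareto(scale x_m, shape k) prior on the upper bound θ of Uniform(0, θ) is conjugate: posterior is Pareto(max(x_m, max xᵢ), k + n).
Sample maximum = 57.0; prior scale x_m = 43.98 → posterior scale = max = 57.00.
Posterior shape = 5.31 + 3 = 8.31.
Posterior shape k = 8.31.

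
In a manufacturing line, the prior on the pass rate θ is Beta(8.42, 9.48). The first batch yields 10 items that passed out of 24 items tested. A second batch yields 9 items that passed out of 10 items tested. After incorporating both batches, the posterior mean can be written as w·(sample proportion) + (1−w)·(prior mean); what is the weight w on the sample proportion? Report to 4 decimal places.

0.6551

The Beta prior is conjugate to a Binomial/Bernoulli likelihood; the update adds successes to α and failures to β.
Total number of items tested: n = 24 + 10 = 34.
Posterior mean = (α₀+k)/(α₀+β₀+n) = [n/(α₀+β₀+n)]·(k/n) + [(α₀+β₀)/(α₀+β₀+n)]·α₀/(α₀+β₀), so only n and the prior enter the weight.
The weight on the data is w = n/(α₀+β₀+n) = 34/(8.42+9.48+34) = 34/51.90 = 0.6551.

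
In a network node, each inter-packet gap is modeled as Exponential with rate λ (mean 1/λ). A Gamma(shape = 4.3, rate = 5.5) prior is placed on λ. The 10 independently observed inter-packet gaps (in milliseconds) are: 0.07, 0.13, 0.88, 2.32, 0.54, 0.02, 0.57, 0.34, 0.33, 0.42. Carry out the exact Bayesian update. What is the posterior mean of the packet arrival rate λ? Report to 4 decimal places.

1.2860

With a Gamma(shape α, rate β) prior on the exponential rate λ, the posterior after n observations with total T = Σxᵢ is Gamma(α+n, β+T).
Sum of observations T = 5.62 milliseconds; n = 10.
Posterior: Gamma(4.3+10, 5.5+5.62) = Gamma(14.3, 11.12).
Posterior mean of λ = α/β = 14.3/11.12 = 1.2860.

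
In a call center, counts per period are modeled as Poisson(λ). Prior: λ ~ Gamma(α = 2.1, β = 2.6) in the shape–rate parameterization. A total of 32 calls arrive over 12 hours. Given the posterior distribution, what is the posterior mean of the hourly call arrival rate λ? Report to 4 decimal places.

With a Gamma(shape α, rate β) prior, the Poisson likelihood is conjugate: the posterior is Gamma(α + ΣXᵢ, β + n).
Posterior: Gamma(α+S, β+n) = Gamma(2.1+32, 2.6+12) = Gamma(34.1, 14.6).
Posterior mean = α/β = 34.1/14.6 = 2.3356.

2.3356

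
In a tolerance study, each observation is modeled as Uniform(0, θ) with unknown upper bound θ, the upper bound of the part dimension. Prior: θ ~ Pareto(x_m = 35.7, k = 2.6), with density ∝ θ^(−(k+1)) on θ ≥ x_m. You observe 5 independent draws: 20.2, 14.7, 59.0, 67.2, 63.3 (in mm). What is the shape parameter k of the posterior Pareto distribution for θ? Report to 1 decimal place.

7.6

A Pareto(scale x_m, shape k) prior on the upper bound θ of Uniform(0, θ) is conjugate: posterior is Pareto(max(x_m, max xᵢ), k + n).
Sample maximum = 67.2; prior scale x_m = 35.7 → posterior scale = max = 67.2.
Posterior shape = 2.6 + 5 = 7.6.
Posterior shape k = 7.6.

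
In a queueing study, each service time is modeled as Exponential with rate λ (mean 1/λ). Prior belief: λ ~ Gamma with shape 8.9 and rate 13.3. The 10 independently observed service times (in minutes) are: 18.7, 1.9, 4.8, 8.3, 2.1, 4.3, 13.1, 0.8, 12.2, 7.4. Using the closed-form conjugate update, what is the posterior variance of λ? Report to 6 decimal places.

With a Gamma(shape α, rate β) prior on the exponential rate λ, the posterior after n observations with total T = Σxᵢ is Gamma(α+n, β+T).
Sum of observations T = 73.6 minutes; n = 10.
Posterior: Gamma(8.9+10, 13.3+73.6) = Gamma(18.9, 86.9).
Var = α/β² = 0.002503.

0.002503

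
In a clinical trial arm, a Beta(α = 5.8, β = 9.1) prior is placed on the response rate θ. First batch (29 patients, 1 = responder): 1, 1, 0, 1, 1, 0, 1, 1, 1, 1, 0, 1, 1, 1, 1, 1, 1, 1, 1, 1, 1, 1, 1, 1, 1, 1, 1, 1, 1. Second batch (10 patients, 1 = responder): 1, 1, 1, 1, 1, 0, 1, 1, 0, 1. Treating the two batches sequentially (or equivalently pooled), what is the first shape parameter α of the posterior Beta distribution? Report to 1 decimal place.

39.8

The Beta prior is conjugate to a Binomial/Bernoulli likelihood; the update adds successes to α and failures to β.
After batch 1: Beta(5.8+26, 9.1+3) = Beta(31.8, 12.1).
After batch 2: Beta(31.8+8, 12.1+2) = Beta(39.8, 14.1).
Posterior α = 39.8.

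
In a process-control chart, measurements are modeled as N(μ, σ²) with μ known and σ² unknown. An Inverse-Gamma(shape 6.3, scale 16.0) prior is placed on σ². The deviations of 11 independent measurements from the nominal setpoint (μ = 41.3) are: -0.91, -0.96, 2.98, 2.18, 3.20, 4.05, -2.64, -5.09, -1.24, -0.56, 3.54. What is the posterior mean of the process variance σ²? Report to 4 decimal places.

5.6151

With known mean μ and an Inverse-Gamma(α, β) prior on σ², the Normal likelihood is conjugate: posterior is Inv-Gamma(α + n/2, β + Σ(xᵢ−μ)²/2).
Σ(xᵢ−μ)² = (-0.91)² + (-0.96)² + (2.98)² + (2.18)² + (3.20)² + (4.05)² + (-2.64)² + (-5.09)² + (-1.24)² + (-0.56)² + (3.54)² = 89.2855.
Posterior: Inv-Gamma(6.3 + 11/2, 16.0 + 89.2855/2) = Inv-Gamma(11.80, 60.64275).
E[σ²|data] = β/(α−1) = 60.64275/10.80 = 5.6151.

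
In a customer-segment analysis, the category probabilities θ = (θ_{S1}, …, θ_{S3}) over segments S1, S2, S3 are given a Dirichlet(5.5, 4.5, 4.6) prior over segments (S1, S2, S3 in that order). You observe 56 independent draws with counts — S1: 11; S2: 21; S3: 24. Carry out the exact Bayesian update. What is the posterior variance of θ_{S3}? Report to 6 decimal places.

The Dirichlet prior is conjugate to the Multinomial likelihood: each posterior αⱼ = prior αⱼ + observed count nⱼ.
Posterior concentration: (16.5, 25.5, 28.6), total = 70.6.
Var[θ_j] = α_j(Σα−α_j)/((Σα)²(Σα+1)) = 28.6·42.0/(70.6²·71.6) = 0.003366.

0.003366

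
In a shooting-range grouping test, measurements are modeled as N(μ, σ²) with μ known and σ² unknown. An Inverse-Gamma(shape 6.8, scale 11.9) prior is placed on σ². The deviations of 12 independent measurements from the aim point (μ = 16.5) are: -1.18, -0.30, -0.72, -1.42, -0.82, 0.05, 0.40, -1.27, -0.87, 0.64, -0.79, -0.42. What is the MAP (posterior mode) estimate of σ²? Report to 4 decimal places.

1.1678

With known mean μ and an Inverse-Gamma(α, β) prior on σ², the Normal likelihood is conjugate: posterior is Inv-Gamma(α + n/2, β + Σ(xᵢ−μ)²/2).
Σ(xᵢ−μ)² = (-1.18)² + (-0.30)² + (-0.72)² + (-1.42)² + (-0.82)² + (0.05)² + (0.40)² + (-1.27)² + (-0.87)² + (0.64)² + (-0.79)² + (-0.42)² = 8.4320.
Posterior: Inv-Gamma(6.8 + 12/2, 11.9 + 8.4320/2) = Inv-Gamma(12.80, 16.11600).
Mode = β/(α+1) = 16.11600/13.80 = 1.1678.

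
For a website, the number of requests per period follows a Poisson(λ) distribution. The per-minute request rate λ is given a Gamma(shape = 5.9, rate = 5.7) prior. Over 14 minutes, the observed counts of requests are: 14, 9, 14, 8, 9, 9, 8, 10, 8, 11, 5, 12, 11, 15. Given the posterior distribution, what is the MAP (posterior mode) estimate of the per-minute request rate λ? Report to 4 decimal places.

7.5076

With a Gamma(shape α, rate β) prior, the Poisson likelihood is conjugate: the posterior is Gamma(α + ΣXᵢ, β + n).
Sum of counts S = 143 over n = 14 minutes.
Posterior: Gamma(α+S, β+n) = Gamma(5.9+143, 5.7+14) = Gamma(148.9, 19.7).
Mode of Gamma(α,β) for α≥1 is (α−1)/β = 147.9/19.7 = 7.5076.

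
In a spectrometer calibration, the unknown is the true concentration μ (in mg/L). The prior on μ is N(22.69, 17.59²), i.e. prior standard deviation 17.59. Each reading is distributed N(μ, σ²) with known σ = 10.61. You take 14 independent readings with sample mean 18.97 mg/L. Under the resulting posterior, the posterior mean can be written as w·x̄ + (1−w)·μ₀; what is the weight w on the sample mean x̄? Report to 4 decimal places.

For Normal data with known variance σ², a Normal(μ₀, σ₀²) prior on μ is conjugate. Posterior precision = 1/σ₀² + n/σ²; posterior mean is the precision-weighted average of μ₀ and x̄.
σ₀² = 17.59² = 309.4081, σ² = 10.61² = 112.5721. Prior precision 1/σ₀² = 1/309.4081; data precision n/σ² = 14/112.5721.
w = (n/σ²)/(1/σ₀² + n/σ²) = n·σ₀²/(σ² + n·σ₀²) = 14·309.4081/(112.5721 + 14·309.4081) = 4331.7134/4444.2855 = 0.9747.

0.9747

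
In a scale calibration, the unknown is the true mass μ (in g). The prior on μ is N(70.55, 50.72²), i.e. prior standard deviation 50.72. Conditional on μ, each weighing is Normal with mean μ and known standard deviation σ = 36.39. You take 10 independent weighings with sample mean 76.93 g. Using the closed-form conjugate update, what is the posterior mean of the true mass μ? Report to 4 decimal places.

For Normal data with known variance σ², a Normal(μ₀, σ₀²) prior on μ is conjugate. Posterior precision = 1/σ₀² + n/σ²; posterior mean is the precision-weighted average of μ₀ and x̄.
n·x̄ = 10·76.93 = 769.3.
σ₀² = 50.72² = 2572.5184, σ² = 36.39² = 1324.2321; σ² + n·σ₀² = 1324.2321 + 10·2572.5184 = 27049.4161.
Posterior mean = (μ₀/σ₀² + n·x̄/σ²)/(1/σ₀² + n/σ²) = (σ²·μ₀ + σ₀²·n·x̄)/(σ² + n·σ₀²) = (1324.2321·70.55 + 2572.5184·769.3)/27049.4161 = 2072462.979775/27049.4161 = 76.6177.

76.6177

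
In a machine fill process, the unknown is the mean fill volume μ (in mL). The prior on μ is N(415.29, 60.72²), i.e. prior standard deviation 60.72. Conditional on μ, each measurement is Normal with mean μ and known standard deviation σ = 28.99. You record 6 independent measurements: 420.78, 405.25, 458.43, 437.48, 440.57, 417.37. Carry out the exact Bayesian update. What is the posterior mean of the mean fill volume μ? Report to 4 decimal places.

For Normal data with known variance σ², a Normal(μ₀, σ₀²) prior on μ is conjugate. Posterior precision = 1/σ₀² + n/σ²; posterior mean is the precision-weighted average of μ₀ and x̄.
Σxᵢ = 420.78 + 405.25 + 458.43 + 437.48 + 440.57 + 417.37 = 2579.88, so n·x̄ = 2579.88.
σ₀² = 60.72² = 3686.9184, σ² = 28.99² = 840.4201; σ² + n·σ₀² = 840.4201 + 6·3686.9184 = 22961.9305.
Posterior mean = (μ₀/σ₀² + n·x̄/σ²)/(1/σ₀² + n/σ²) = (σ²·μ₀ + σ₀²·n·x̄)/(σ² + n·σ₀²) = (840.4201·415.29 + 3686.9184·2579.88)/22961.9305 = 9860825.105121/22961.9305 = 429.4423.

429.4423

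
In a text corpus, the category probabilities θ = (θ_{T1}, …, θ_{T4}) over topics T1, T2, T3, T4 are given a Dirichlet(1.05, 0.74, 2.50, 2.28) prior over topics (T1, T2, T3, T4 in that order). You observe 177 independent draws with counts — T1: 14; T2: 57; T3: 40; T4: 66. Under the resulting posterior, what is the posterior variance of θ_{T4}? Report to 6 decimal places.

The Dirichlet prior is conjugate to the Multinomial likelihood: each posterior αⱼ = prior αⱼ + observed count nⱼ.
Posterior concentration: (15.05, 57.74, 42.50, 68.28), total = 183.57.
Var[θ_j] = α_j(Σα−α_j)/((Σα)²(Σα+1)) = 68.28·115.29/(183.57²·184.57) = 0.001266.

0.001266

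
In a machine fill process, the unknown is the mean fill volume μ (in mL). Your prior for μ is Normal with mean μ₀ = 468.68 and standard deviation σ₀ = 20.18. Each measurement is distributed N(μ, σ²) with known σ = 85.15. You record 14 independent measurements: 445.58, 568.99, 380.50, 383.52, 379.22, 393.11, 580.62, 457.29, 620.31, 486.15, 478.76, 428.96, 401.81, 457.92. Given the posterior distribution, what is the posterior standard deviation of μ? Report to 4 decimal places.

15.0988

For Normal data with known variance σ², a Normal(μ₀, σ₀²) prior on μ is conjugate. Posterior precision = 1/σ₀² + n/σ²; posterior mean is the precision-weighted average of μ₀ and x̄.
σ₀² = 20.18² = 407.2324, σ² = 85.15² = 7250.5225; σ² + n·σ₀² = 7250.5225 + 14·407.2324 = 12951.7761.
Posterior precision = 1/σ₀² + n/σ² = 1/407.2324 + 14/7250.5225 = (σ² + n·σ₀²)/(σ₀²σ²) = 12951.7761/(407.2324·7250.5225); posterior variance σₙ² = σ₀²σ²/(σ² + n·σ₀²) = 407.2324·7250.5225/12951.7761 = 227.972415.
Posterior SD = √σₙ² = √(407.2324·7250.5225/12951.7761) = 15.0988.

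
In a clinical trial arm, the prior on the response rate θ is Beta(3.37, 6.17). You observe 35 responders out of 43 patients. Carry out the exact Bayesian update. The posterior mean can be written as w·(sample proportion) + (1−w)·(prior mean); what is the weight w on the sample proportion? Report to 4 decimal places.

The Beta prior is conjugate to a Binomial/Bernoulli likelihood; the update adds successes to α and failures to β.
Posterior mean = (α₀+k)/(α₀+β₀+n) = [n/(α₀+β₀+n)]·(k/n) + [(α₀+β₀)/(α₀+β₀+n)]·α₀/(α₀+β₀), so only n and the prior enter the weight.
The weight on the data is w = n/(α₀+β₀+n) = 43/(3.37+6.17+43) = 43/52.54 = 0.8184.

0.8184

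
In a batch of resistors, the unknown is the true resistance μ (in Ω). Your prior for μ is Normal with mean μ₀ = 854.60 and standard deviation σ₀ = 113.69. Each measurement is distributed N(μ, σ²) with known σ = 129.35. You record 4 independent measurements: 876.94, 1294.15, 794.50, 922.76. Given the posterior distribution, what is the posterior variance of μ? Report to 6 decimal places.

3160.175984

For Normal data with known variance σ², a Normal(μ₀, σ₀²) prior on μ is conjugate. Posterior precision = 1/σ₀² + n/σ²; posterior mean is the precision-weighted average of μ₀ and x̄.
σ₀² = 113.69² = 12925.4161, σ² = 129.35² = 16731.4225; σ² + n·σ₀² = 16731.4225 + 4·12925.4161 = 68433.0869.
Posterior precision = 1/σ₀² + n/σ² = 1/12925.4161 + 4/16731.4225 = (σ² + n·σ₀²)/(σ₀²σ²) = 68433.0869/(12925.4161·16731.4225); posterior variance σₙ² = σ₀²σ²/(σ² + n·σ₀²) = 12925.4161·16731.4225/68433.0869 = 3160.175984.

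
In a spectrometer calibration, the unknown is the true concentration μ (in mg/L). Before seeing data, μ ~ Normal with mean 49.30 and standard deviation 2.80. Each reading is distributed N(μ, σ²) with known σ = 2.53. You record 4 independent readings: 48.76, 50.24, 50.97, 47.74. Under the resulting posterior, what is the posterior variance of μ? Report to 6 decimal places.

For Normal data with known variance σ², a Normal(μ₀, σ₀²) prior on μ is conjugate. Posterior precision = 1/σ₀² + n/σ²; posterior mean is the precision-weighted average of μ₀ and x̄.
σ₀² = 2.80² = 7.84, σ² = 2.53² = 6.4009; σ² + n·σ₀² = 6.4009 + 4·7.84 = 37.7609.
Posterior precision = 1/σ₀² + n/σ² = 1/7.84 + 4/6.4009 = (σ² + n·σ₀²)/(σ₀²σ²) = 37.7609/(7.84·6.4009); posterior variance σₙ² = σ₀²σ²/(σ² + n·σ₀²) = 7.84·6.4009/37.7609 = 1.328969.

1.328969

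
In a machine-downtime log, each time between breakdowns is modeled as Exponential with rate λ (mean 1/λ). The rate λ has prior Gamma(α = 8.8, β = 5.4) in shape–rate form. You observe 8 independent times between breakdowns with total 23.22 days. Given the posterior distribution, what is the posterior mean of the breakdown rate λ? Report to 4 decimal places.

With a Gamma(shape α, rate β) prior on the exponential rate λ, the posterior after n observations with total T = Σxᵢ is Gamma(α+n, β+T).
Posterior: Gamma(8.8+8, 5.4+23.22) = Gamma(16.8, 28.62).
Posterior mean of λ = α/β = 16.8/28.62 = 0.5870.

0.5870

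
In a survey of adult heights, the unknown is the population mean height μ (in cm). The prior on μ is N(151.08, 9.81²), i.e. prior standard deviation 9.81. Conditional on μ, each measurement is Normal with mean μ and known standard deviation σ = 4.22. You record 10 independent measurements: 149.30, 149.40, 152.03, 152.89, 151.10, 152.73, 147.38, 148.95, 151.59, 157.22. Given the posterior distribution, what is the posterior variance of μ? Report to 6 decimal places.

1.748484

For Normal data with known variance σ², a Normal(μ₀, σ₀²) prior on μ is conjugate. Posterior precision = 1/σ₀² + n/σ²; posterior mean is the precision-weighted average of μ₀ and x̄.
σ₀² = 9.81² = 96.2361, σ² = 4.22² = 17.8084; σ² + n·σ₀² = 17.8084 + 10·96.2361 = 980.1694.
Posterior precision = 1/σ₀² + n/σ² = 1/96.2361 + 10/17.8084 = (σ² + n·σ₀²)/(σ₀²σ²) = 980.1694/(96.2361·17.8084); posterior variance σₙ² = σ₀²σ²/(σ² + n·σ₀²) = 96.2361·17.8084/980.1694 = 1.748484.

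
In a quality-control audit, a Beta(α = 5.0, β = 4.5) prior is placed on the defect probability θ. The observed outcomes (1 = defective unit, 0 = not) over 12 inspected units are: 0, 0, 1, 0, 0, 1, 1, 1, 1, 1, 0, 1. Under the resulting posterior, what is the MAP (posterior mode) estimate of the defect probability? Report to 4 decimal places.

The Beta prior is conjugate to a Binomial/Bernoulli likelihood; the update adds successes to α and failures to β.
Posterior: Beta(α+k, β+n−k) = Beta(5.0+7, 4.5+5) = Beta(12.0, 9.5).
Mode of Beta(a,b) for a,b>1 is (a−1)/(a+b−2) = 11.0/19.5 = 0.5641.

0.5641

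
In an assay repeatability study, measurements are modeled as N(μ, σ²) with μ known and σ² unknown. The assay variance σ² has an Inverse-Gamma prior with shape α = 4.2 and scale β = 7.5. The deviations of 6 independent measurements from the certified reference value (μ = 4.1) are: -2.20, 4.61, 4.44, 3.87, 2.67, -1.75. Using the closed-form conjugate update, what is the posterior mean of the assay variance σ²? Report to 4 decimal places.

6.9334

With known mean μ and an Inverse-Gamma(α, β) prior on σ², the Normal likelihood is conjugate: posterior is Inv-Gamma(α + n/2, β + Σ(xᵢ−μ)²/2).
Σ(xᵢ−μ)² = (-2.20)² + (4.61)² + (4.44)² + (3.87)² + (2.67)² + (-1.75)² = 70.9740.
Posterior: Inv-Gamma(4.2 + 6/2, 7.5 + 70.9740/2) = Inv-Gamma(7.20, 42.98700).
E[σ²|data] = β/(α−1) = 42.98700/6.20 = 6.9334.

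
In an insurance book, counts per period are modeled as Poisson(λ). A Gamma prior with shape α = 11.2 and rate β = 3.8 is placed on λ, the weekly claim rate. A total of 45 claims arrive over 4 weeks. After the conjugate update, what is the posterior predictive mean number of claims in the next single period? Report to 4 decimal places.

7.2051

With a Gamma(shape α, rate β) prior, the Poisson likelihood is conjugate: the posterior is Gamma(α + ΣXᵢ, β + n).
Posterior: Gamma(α+S, β+n) = Gamma(11.2+45, 3.8+4) = Gamma(56.2, 7.8).
The predictive distribution for one future period is NegBinom with mean α/β = 7.2051.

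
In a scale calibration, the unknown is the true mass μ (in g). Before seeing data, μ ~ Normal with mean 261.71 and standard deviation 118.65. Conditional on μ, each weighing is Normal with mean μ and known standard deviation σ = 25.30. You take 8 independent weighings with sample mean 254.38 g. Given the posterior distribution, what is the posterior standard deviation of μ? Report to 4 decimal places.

For Normal data with known variance σ², a Normal(μ₀, σ₀²) prior on μ is conjugate. Posterior precision = 1/σ₀² + n/σ²; posterior mean is the precision-weighted average of μ₀ and x̄.
σ₀² = 118.65² = 14077.8225, σ² = 25.30² = 640.09; σ² + n·σ₀² = 640.09 + 8·14077.8225 = 113262.67.
Posterior precision = 1/σ₀² + n/σ² = 1/14077.8225 + 8/640.09 = (σ² + n·σ₀²)/(σ₀²σ²) = 113262.67/(14077.8225·640.09); posterior variance σₙ² = σ₀²σ²/(σ² + n·σ₀²) = 14077.8225·640.09/113262.67 = 79.559076.
Posterior SD = √σₙ² = √(14077.8225·640.09/113262.67) = 8.9196.

8.9196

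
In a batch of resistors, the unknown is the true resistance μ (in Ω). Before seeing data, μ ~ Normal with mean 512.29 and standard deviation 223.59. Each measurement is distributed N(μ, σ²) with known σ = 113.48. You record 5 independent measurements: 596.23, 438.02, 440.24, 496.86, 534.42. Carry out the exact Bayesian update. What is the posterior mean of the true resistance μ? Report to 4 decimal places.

501.6996

For Normal data with known variance σ², a Normal(μ₀, σ₀²) prior on μ is conjugate. Posterior precision = 1/σ₀² + n/σ²; posterior mean is the precision-weighted average of μ₀ and x̄.
Σxᵢ = 596.23 + 438.02 + 440.24 + 496.86 + 534.42 = 2505.77, so n·x̄ = 2505.77.
σ₀² = 223.59² = 49992.4881, σ² = 113.48² = 12877.7104; σ² + n·σ₀² = 12877.7104 + 5·49992.4881 = 262840.1509.
Posterior mean = (μ₀/σ₀² + n·x̄/σ²)/(1/σ₀² + n/σ²) = (σ²·μ₀ + σ₀²·n·x̄)/(σ² + n·σ₀²) = (12877.7104·512.29 + 49992.4881·2505.77)/262840.1509 = 131866799.167153/262840.1509 = 501.6996.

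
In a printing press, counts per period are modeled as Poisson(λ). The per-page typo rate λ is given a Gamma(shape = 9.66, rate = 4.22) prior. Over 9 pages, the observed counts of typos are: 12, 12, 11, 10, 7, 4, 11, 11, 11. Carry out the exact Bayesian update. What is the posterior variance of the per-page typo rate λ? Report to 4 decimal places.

With a Gamma(shape α, rate β) prior, the Poisson likelihood is conjugate: the posterior is Gamma(α + ΣXᵢ, β + n).
Sum of counts S = 89 over n = 9 pages.
Posterior: Gamma(α+S, β+n) = Gamma(9.66+89, 4.22+9) = Gamma(98.66, 13.22).
Var = α/β² = 98.66/13.22² = 0.5645.

0.5645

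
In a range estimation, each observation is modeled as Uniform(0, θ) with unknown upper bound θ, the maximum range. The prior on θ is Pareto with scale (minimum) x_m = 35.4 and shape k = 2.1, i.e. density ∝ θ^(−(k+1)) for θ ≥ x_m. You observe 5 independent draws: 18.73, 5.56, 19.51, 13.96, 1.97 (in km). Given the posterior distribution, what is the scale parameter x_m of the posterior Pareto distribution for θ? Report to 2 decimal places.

35.40

A Pareto(scale x_m, shape k) prior on the upper bound θ of Uniform(0, θ) is conjugate: posterior is Pareto(max(x_m, max xᵢ), k + n).
Sample maximum = 19.51; prior scale x_m = 35.4 → posterior scale = max = 35.40.
Posterior shape = 2.1 + 5 = 7.1.
Posterior scale x_m = 35.40.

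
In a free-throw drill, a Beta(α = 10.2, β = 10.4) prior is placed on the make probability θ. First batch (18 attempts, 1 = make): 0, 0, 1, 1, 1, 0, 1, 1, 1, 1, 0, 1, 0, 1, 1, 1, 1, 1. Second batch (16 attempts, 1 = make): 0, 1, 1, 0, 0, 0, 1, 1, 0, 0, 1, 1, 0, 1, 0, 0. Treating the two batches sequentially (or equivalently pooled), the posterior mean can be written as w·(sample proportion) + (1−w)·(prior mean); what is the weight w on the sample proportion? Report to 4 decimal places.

0.6227

The Beta prior is conjugate to a Binomial/Bernoulli likelihood; the update adds successes to α and failures to β.
Total number of attempts: n = 18 + 16 = 34.
Posterior mean = (α₀+k)/(α₀+β₀+n) = [n/(α₀+β₀+n)]·(k/n) + [(α₀+β₀)/(α₀+β₀+n)]·α₀/(α₀+β₀), so only n and the prior enter the weight.
The weight on the data is w = n/(α₀+β₀+n) = 34/(10.2+10.4+34) = 34/54.6 = 0.6227.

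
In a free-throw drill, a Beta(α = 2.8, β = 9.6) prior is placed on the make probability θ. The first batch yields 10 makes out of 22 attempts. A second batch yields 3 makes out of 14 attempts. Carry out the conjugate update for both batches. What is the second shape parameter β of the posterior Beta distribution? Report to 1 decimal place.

The Beta prior is conjugate to a Binomial/Bernoulli likelihood; the update adds successes to α and failures to β.
After batch 1: Beta(2.8+10, 9.6+12) = Beta(12.8, 21.6).
After batch 2: Beta(12.8+3, 21.6+11) = Beta(15.8, 32.6).
Posterior β = 32.6.

32.6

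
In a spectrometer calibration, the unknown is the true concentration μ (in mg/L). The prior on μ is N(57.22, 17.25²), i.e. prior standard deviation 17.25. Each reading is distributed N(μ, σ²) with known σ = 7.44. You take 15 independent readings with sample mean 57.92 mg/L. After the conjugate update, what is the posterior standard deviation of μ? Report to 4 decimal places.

1.9092

For Normal data with known variance σ², a Normal(μ₀, σ₀²) prior on μ is conjugate. Posterior precision = 1/σ₀² + n/σ²; posterior mean is the precision-weighted average of μ₀ and x̄.
σ₀² = 17.25² = 297.5625, σ² = 7.44² = 55.3536; σ² + n·σ₀² = 55.3536 + 15·297.5625 = 4518.7911.
Posterior precision = 1/σ₀² + n/σ² = 1/297.5625 + 15/55.3536 = (σ² + n·σ₀²)/(σ₀²σ²) = 4518.7911/(297.5625·55.3536); posterior variance σₙ² = σ₀²σ²/(σ² + n·σ₀²) = 297.5625·55.3536/4518.7911 = 3.645036.
Posterior SD = √σₙ² = √(297.5625·55.3536/4518.7911) = 1.9092.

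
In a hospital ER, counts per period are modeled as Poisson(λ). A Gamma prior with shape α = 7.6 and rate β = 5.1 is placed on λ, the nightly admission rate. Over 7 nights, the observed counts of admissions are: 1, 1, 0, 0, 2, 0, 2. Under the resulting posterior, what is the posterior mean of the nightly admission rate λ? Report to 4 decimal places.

With a Gamma(shape α, rate β) prior, the Poisson likelihood is conjugate: the posterior is Gamma(α + ΣXᵢ, β + n).
Sum of counts S = 6 over n = 7 nights.
Posterior: Gamma(α+S, β+n) = Gamma(7.6+6, 5.1+7) = Gamma(13.6, 12.1).
Posterior mean = α/β = 13.6/12.1 = 1.1240.

1.1240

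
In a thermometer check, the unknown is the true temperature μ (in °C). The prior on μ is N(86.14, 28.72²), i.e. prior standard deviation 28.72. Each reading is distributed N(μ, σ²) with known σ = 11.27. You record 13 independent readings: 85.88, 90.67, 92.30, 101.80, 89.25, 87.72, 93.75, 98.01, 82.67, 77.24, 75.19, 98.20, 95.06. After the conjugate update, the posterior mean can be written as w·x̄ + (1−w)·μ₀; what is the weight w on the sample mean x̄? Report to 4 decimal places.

For Normal data with known variance σ², a Normal(μ₀, σ₀²) prior on μ is conjugate. Posterior precision = 1/σ₀² + n/σ²; posterior mean is the precision-weighted average of μ₀ and x̄.
σ₀² = 28.72² = 824.8384, σ² = 11.27² = 127.0129. Prior precision 1/σ₀² = 1/824.8384; data precision n/σ² = 13/127.0129.
w = (n/σ²)/(1/σ₀² + n/σ²) = n·σ₀²/(σ² + n·σ₀²) = 13·824.8384/(127.0129 + 13·824.8384) = 10722.8992/10849.9121 = 0.9883.

0.9883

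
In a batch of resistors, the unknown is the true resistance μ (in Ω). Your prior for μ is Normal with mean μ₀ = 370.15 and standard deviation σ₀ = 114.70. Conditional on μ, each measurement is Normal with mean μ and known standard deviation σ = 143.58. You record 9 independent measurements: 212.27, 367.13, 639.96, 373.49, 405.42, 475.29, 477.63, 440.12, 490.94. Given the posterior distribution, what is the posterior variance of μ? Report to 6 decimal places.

For Normal data with known variance σ², a Normal(μ₀, σ₀²) prior on μ is conjugate. Posterior precision = 1/σ₀² + n/σ²; posterior mean is the precision-weighted average of μ₀ and x̄.
σ₀² = 114.70² = 13156.09, σ² = 143.58² = 20615.2164; σ² + n·σ₀² = 20615.2164 + 9·13156.09 = 139020.0264.
Posterior precision = 1/σ₀² + n/σ² = 1/13156.09 + 9/20615.2164 = (σ² + n·σ₀²)/(σ₀²σ²) = 139020.0264/(13156.09·20615.2164); posterior variance σₙ² = σ₀²σ²/(σ² + n·σ₀²) = 13156.09·20615.2164/139020.0264 = 1950.910594.

1950.910594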